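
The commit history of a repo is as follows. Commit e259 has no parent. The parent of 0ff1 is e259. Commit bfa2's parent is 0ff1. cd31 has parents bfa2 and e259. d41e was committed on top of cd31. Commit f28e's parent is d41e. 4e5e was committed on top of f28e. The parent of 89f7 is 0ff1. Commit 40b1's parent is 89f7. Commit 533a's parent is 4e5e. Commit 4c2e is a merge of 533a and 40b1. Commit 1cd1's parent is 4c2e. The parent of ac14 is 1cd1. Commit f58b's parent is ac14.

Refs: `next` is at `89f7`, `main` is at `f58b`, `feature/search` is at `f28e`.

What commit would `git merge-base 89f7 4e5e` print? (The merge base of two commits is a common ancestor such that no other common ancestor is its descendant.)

0ff1

Ancestors of 89f7: {0ff1, 89f7, e259}.
Ancestors of 4e5e: {0ff1, 4e5e, bfa2, cd31, d41e, e259, f28e}.
Common ancestors: {0ff1, e259}.
Among these, 0ff1 is not an ancestor of any other common ancestor — it is the merge base.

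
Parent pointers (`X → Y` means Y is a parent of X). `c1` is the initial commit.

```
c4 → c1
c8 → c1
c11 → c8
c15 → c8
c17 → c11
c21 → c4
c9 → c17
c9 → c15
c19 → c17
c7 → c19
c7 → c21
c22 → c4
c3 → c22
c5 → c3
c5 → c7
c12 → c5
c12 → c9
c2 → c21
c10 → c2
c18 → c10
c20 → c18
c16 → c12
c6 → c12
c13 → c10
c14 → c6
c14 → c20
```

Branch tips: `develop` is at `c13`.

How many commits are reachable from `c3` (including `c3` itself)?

Walking parent pointers from c3: reachable set = {c1, c22, c3, c4}.
That is 4 commits.

4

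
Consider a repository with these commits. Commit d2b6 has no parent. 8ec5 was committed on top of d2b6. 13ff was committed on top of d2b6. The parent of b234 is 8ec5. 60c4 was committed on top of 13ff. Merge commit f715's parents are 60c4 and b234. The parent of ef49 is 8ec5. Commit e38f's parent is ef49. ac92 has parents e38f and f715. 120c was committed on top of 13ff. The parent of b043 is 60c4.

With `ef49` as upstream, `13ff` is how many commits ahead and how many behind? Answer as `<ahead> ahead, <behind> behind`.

Reachable from 13ff: {13ff, d2b6}.
Reachable from ef49: {8ec5, d2b6, ef49}.
Only in 13ff's history (ahead): {13ff} — 1.
Only in ef49's history (behind): {8ec5, ef49} — 2.

1 ahead, 2 behind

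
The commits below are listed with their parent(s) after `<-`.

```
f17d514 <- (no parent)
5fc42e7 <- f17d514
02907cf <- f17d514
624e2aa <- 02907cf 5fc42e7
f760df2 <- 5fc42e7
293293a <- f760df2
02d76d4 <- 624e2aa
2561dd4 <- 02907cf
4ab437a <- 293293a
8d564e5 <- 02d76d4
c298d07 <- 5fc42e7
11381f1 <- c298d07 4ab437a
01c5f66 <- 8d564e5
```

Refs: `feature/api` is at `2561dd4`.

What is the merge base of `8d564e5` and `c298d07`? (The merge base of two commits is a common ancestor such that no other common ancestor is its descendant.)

5fc42e7

Ancestors of 8d564e5: {02907cf, 02d76d4, 5fc42e7, 624e2aa, 8d564e5, f17d514}.
Ancestors of c298d07: {5fc42e7, c298d07, f17d514}.
Common ancestors: {5fc42e7, f17d514}.
Among these, 5fc42e7 is not an ancestor of any other common ancestor — it is the merge base.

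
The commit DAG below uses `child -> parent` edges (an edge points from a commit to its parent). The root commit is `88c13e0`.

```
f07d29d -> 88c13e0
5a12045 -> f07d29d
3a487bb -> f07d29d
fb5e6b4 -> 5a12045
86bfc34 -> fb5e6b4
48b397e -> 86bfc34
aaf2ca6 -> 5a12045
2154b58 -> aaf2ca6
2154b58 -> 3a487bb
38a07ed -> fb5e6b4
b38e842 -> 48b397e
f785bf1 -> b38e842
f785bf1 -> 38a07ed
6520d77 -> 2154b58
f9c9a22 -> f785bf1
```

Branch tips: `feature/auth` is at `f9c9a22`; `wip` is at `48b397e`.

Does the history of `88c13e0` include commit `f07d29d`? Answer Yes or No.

Ancestors of 88c13e0: {88c13e0}.
f07d29d is not in that set, so it is not an ancestor of 88c13e0.

No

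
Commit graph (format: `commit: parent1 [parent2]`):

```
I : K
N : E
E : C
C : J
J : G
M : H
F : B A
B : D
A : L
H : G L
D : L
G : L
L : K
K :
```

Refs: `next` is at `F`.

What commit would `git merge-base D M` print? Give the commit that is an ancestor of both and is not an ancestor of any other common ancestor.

Ancestors of D: {D, K, L}.
Ancestors of M: {G, H, K, L, M}.
Common ancestors: {K, L}.
Among these, L is not an ancestor of any other common ancestor — it is the merge base.

L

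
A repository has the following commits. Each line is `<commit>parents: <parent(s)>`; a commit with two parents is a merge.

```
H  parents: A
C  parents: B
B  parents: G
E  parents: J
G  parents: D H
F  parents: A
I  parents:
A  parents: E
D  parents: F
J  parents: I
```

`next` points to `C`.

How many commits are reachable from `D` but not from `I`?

5

Reachable from D: {A, D, E, F, I, J}.
Reachable from I: {I}.
In D's history but not I's: {A, D, E, F, J} — 5 commits.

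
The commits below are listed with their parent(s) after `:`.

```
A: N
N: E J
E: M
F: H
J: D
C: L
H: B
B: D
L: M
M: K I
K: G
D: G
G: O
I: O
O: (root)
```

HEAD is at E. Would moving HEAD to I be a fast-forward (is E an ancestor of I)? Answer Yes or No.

A fast-forward from E to I is possible iff E is an ancestor of I.
Ancestors of I: {I, O}.
E is not among them, so fast-forward is not possible.

No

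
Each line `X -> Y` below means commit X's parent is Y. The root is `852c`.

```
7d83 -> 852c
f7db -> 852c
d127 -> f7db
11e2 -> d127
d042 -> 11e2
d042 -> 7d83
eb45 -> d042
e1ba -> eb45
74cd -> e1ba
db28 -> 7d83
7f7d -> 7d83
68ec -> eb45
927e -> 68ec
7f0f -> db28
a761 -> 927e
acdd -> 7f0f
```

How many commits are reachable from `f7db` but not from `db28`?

1

Reachable from f7db: {852c, f7db}.
Reachable from db28: {7d83, 852c, db28}.
In f7db's history but not db28's: {f7db} — 1 commit.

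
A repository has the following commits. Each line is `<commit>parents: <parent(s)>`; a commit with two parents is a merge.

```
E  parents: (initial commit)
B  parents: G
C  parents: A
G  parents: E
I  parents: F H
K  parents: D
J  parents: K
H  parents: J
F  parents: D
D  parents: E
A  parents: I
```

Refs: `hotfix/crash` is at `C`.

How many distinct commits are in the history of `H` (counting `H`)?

5

Walking parent pointers from H: reachable set = {D, E, H, J, K}.
That is 5 commits.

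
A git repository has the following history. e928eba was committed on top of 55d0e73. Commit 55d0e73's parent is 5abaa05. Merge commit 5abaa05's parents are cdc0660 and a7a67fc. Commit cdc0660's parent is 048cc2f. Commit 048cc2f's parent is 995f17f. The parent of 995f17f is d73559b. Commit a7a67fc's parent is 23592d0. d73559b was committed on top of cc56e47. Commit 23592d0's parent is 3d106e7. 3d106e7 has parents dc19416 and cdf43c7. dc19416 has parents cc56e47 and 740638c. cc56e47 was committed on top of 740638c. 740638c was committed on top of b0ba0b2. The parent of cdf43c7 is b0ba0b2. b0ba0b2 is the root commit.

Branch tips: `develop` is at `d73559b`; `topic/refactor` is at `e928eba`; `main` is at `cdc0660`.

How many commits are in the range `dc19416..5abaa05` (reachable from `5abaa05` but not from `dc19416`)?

Reachable from 5abaa05: {048cc2f, 23592d0, 3d106e7, 5abaa05, 740638c, 995f17f, a7a67fc, b0ba0b2, cc56e47, cdc0660, cdf43c7, d73559b, dc19416}.
Reachable from dc19416: {740638c, b0ba0b2, cc56e47, dc19416}.
In 5abaa05's history but not dc19416's: {048cc2f, 23592d0, 3d106e7, 5abaa05, 995f17f, a7a67fc, cdc0660, cdf43c7, d73559b} — 9 commits.

9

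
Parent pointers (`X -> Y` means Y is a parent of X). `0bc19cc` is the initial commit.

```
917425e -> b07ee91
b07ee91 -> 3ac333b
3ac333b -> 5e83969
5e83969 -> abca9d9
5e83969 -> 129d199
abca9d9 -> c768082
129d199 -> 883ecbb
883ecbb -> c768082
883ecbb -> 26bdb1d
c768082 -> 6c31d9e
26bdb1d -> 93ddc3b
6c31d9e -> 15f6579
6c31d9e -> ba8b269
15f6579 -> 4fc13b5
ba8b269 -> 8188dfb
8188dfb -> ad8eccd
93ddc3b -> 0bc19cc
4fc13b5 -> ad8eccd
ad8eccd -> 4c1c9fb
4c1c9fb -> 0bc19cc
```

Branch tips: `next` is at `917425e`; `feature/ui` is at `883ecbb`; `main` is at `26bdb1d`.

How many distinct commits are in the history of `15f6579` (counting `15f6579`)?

5

Walking parent pointers from 15f6579: reachable set = {0bc19cc, 15f6579, 4c1c9fb, 4fc13b5, ad8eccd}.
That is 5 commits.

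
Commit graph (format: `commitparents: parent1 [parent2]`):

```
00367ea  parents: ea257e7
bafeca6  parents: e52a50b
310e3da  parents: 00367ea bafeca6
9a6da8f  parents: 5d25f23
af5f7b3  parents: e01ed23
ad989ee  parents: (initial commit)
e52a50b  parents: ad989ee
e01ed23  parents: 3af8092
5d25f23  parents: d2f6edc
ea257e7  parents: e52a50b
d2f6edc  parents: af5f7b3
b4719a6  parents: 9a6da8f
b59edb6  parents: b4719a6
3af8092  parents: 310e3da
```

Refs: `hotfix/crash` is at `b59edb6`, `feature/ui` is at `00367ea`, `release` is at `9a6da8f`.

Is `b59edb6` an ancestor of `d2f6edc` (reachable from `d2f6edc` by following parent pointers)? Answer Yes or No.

Ancestors of d2f6edc: {00367ea, 310e3da, 3af8092, ad989ee, af5f7b3, bafeca6, d2f6edc, e01ed23, e52a50b, ea257e7}.
b59edb6 is not in that set, so it is not an ancestor of d2f6edc.

No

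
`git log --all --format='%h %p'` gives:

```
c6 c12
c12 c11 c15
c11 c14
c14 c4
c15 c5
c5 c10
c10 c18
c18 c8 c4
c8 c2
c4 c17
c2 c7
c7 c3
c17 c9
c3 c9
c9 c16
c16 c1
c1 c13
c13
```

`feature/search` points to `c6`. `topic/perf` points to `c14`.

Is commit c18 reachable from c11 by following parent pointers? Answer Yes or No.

No

Ancestors of c11: {c1, c11, c13, c14, c16, c17, c4, c9}.
c18 is not in that set, so it is not an ancestor of c11.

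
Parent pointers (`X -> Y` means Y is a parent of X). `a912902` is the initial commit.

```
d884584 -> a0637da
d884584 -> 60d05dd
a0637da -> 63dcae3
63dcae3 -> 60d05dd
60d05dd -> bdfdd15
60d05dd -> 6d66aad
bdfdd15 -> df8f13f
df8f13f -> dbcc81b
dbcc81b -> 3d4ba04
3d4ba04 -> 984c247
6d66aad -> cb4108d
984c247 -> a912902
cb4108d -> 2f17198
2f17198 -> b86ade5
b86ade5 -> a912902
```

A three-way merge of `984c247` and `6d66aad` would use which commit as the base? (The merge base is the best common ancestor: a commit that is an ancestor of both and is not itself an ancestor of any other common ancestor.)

Ancestors of 984c247: {984c247, a912902}.
Ancestors of 6d66aad: {2f17198, 6d66aad, a912902, b86ade5, cb4108d}.
Common ancestors: {a912902}.
The only common ancestor is a912902, so it is the merge base.

a912902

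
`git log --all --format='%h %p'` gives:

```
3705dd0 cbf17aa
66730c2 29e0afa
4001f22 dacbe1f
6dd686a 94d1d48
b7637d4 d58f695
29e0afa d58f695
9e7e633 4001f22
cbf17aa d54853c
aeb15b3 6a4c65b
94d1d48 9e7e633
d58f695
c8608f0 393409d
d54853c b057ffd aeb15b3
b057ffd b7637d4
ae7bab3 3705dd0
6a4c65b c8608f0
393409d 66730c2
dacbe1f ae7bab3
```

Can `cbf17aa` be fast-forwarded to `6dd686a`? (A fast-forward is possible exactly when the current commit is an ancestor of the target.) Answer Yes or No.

Yes

A fast-forward from cbf17aa to 6dd686a is possible iff cbf17aa is an ancestor of 6dd686a.
Ancestors of 6dd686a: {29e0afa, 3705dd0, 393409d, 4001f22, 66730c2, 6a4c65b, 6dd686a, 94d1d48, 9e7e633, ae7bab3, aeb15b3, b057ffd, b7637d4, c8608f0, cbf17aa, d54853c, d58f695, dacbe1f}.
cbf17aa is among them, so fast-forward is possible.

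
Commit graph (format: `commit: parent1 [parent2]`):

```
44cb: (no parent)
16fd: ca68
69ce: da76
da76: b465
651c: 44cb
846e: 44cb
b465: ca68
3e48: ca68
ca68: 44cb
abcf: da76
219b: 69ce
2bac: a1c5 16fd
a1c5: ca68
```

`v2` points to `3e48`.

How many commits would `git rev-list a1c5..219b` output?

4

Reachable from 219b: {219b, 44cb, 69ce, b465, ca68, da76}.
Reachable from a1c5: {44cb, a1c5, ca68}.
In 219b's history but not a1c5's: {219b, 69ce, b465, da76} — 4 commits.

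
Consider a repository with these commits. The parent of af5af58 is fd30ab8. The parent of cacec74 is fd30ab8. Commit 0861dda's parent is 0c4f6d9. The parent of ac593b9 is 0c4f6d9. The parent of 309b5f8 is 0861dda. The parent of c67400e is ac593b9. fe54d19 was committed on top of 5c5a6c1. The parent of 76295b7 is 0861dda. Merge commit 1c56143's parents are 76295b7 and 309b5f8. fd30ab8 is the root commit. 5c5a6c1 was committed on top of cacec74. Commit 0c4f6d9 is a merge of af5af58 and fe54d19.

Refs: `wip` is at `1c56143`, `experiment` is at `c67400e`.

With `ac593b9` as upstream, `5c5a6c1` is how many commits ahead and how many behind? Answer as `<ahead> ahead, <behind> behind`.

0 ahead, 4 behind

Reachable from 5c5a6c1: {5c5a6c1, cacec74, fd30ab8}.
Reachable from ac593b9: {0c4f6d9, 5c5a6c1, ac593b9, af5af58, cacec74, fd30ab8, fe54d19}.
Only in 5c5a6c1's history (ahead): {} — 0.
Only in ac593b9's history (behind): {0c4f6d9, ac593b9, af5af58, fe54d19} — 4.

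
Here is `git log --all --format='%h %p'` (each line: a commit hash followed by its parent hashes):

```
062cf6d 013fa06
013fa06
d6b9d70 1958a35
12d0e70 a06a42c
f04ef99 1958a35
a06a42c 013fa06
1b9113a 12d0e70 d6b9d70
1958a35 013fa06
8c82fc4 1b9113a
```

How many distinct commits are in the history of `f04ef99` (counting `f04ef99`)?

Walking parent pointers from f04ef99: reachable set = {013fa06, 1958a35, f04ef99}.
That is 3 commits.

3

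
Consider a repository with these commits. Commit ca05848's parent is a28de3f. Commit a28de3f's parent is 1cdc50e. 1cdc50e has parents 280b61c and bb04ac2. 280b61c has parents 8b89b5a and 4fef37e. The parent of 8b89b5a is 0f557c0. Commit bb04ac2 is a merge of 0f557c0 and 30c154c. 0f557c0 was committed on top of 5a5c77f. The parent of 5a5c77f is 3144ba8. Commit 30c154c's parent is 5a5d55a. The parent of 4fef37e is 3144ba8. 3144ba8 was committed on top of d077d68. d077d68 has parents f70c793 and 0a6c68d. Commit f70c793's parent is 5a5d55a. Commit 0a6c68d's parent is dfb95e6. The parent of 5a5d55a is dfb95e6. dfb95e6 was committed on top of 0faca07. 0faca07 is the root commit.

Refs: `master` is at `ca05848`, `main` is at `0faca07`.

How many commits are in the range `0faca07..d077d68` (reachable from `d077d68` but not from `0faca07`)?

Reachable from d077d68: {0a6c68d, 0faca07, 5a5d55a, d077d68, dfb95e6, f70c793}.
Reachable from 0faca07: {0faca07}.
In d077d68's history but not 0faca07's: {0a6c68d, 5a5d55a, d077d68, dfb95e6, f70c793} — 5 commits.

5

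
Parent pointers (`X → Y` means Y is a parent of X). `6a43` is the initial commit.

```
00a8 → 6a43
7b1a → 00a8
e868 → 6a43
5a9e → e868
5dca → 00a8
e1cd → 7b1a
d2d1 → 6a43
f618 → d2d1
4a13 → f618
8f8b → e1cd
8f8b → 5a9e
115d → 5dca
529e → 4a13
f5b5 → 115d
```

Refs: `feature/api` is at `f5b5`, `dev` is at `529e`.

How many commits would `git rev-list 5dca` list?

Walking parent pointers from 5dca: reachable set = {00a8, 5dca, 6a43}.
That is 3 commits.

3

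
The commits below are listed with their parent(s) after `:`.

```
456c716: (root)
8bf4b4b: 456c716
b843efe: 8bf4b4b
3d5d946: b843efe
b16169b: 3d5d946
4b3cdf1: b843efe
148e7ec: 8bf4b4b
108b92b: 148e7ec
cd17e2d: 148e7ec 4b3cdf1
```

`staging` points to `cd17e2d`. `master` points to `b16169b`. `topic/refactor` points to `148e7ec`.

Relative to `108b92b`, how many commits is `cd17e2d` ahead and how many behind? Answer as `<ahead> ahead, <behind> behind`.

Reachable from cd17e2d: {148e7ec, 456c716, 4b3cdf1, 8bf4b4b, b843efe, cd17e2d}.
Reachable from 108b92b: {108b92b, 148e7ec, 456c716, 8bf4b4b}.
Only in cd17e2d's history (ahead): {4b3cdf1, b843efe, cd17e2d} — 3.
Only in 108b92b's history (behind): {108b92b} — 1.

3 ahead, 1 behind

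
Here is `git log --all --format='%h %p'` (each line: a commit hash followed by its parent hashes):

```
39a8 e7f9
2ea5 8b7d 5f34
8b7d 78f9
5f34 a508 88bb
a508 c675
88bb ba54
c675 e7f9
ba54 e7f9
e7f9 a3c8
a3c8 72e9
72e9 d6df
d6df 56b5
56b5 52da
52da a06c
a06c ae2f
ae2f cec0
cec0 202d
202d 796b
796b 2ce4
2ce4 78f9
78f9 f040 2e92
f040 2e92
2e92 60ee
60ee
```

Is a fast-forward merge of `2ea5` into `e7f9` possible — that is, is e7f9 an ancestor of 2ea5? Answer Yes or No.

A fast-forward from e7f9 to 2ea5 is possible iff e7f9 is an ancestor of 2ea5.
Ancestors of 2ea5: {202d, 2ce4, 2e92, 2ea5, 52da, 56b5, 5f34, 60ee, 72e9, 78f9, 796b, 88bb, 8b7d, a06c, a3c8, a508, ae2f, ba54, c675, cec0, d6df, e7f9, f040}.
e7f9 is among them, so fast-forward is possible.

Yes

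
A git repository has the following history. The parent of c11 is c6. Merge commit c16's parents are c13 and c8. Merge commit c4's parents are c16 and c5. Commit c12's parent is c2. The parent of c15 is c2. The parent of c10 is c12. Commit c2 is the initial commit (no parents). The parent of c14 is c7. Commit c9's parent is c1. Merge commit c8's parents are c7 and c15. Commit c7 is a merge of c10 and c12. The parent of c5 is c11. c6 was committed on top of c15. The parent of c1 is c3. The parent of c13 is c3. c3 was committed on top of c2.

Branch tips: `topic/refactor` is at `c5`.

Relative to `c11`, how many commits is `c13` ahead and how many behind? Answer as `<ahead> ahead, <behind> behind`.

2 ahead, 3 behind

Reachable from c13: {c13, c2, c3}.
Reachable from c11: {c11, c15, c2, c6}.
Only in c13's history (ahead): {c13, c3} — 2.
Only in c11's history (behind): {c11, c15, c6} — 3.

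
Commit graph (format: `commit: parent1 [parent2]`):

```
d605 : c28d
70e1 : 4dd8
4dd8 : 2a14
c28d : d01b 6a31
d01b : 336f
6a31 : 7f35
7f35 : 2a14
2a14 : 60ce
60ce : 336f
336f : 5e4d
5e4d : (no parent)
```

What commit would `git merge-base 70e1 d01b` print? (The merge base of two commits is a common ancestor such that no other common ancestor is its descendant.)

336f

Ancestors of 70e1: {2a14, 336f, 4dd8, 5e4d, 60ce, 70e1}.
Ancestors of d01b: {336f, 5e4d, d01b}.
Common ancestors: {336f, 5e4d}.
Among these, 336f is not an ancestor of any other common ancestor — it is the merge base.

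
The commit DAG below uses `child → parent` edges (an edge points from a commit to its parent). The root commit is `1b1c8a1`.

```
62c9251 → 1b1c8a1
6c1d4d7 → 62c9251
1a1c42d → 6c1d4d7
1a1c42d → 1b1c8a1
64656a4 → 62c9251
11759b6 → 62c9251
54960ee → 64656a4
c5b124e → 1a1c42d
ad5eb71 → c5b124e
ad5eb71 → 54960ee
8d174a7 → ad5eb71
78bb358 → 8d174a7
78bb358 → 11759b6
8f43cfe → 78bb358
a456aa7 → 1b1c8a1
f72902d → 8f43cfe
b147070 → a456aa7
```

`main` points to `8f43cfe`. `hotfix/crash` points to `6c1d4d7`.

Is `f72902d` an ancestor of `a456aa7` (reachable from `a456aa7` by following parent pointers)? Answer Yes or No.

Ancestors of a456aa7: {1b1c8a1, a456aa7}.
f72902d is not in that set, so it is not an ancestor of a456aa7.

No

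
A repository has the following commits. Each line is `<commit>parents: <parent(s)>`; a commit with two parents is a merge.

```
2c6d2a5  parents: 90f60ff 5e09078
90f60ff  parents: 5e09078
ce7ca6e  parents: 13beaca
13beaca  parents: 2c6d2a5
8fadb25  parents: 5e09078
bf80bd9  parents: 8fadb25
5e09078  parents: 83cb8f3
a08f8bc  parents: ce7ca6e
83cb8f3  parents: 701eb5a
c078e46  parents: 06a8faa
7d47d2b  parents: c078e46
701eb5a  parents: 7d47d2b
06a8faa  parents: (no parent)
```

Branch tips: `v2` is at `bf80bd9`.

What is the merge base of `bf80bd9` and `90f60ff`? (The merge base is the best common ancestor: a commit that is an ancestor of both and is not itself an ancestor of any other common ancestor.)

5e09078

Ancestors of bf80bd9: {06a8faa, 5e09078, 701eb5a, 7d47d2b, 83cb8f3, 8fadb25, bf80bd9, c078e46}.
Ancestors of 90f60ff: {06a8faa, 5e09078, 701eb5a, 7d47d2b, 83cb8f3, 90f60ff, c078e46}.
Common ancestors: {06a8faa, 5e09078, 701eb5a, 7d47d2b, 83cb8f3, c078e46}.
Among these, 5e09078 is not an ancestor of any other common ancestor — it is the merge base.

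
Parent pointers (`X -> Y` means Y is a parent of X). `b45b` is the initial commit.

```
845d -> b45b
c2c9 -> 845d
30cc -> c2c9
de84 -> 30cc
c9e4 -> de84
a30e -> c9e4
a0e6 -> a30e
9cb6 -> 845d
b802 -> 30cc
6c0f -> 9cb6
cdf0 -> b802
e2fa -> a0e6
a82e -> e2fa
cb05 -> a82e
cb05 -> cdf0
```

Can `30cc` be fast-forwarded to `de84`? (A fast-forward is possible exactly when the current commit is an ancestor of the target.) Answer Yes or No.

A fast-forward from 30cc to de84 is possible iff 30cc is an ancestor of de84.
Ancestors of de84: {30cc, 845d, b45b, c2c9, de84}.
30cc is among them, so fast-forward is possible.

Yes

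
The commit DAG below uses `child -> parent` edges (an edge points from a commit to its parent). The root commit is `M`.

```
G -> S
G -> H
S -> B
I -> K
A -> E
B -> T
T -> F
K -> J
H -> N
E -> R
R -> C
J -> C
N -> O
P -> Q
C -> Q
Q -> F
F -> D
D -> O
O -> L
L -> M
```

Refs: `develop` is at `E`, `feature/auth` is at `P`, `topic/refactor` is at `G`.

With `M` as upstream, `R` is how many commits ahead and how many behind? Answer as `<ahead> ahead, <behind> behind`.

Reachable from R: {C, D, F, L, M, O, Q, R}.
Reachable from M: {M}.
Only in R's history (ahead): {C, D, F, L, O, Q, R} — 7.
Only in M's history (behind): {} — 0.

7 ahead, 0 behind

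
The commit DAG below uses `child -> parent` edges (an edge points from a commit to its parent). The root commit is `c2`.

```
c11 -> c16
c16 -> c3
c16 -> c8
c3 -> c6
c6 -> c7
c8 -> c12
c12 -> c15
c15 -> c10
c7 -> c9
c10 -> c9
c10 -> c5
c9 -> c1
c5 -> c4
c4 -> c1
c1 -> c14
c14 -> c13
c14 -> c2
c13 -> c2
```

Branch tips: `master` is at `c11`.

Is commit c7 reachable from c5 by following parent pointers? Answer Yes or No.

No

Ancestors of c5: {c1, c13, c14, c2, c4, c5}.
c7 is not in that set, so it is not an ancestor of c5.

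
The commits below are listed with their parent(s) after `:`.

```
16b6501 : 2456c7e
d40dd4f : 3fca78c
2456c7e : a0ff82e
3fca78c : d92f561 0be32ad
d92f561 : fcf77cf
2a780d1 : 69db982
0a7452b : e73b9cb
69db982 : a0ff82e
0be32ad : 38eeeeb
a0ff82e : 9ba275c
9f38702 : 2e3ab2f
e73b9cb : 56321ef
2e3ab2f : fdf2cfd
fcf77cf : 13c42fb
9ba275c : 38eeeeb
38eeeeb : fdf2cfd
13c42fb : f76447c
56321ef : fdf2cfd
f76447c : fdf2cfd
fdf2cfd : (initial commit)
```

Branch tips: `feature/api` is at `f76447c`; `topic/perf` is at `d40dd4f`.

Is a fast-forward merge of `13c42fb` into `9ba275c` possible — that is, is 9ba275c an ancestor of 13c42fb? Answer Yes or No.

A fast-forward from 9ba275c to 13c42fb is possible iff 9ba275c is an ancestor of 13c42fb.
Ancestors of 13c42fb: {13c42fb, f76447c, fdf2cfd}.
9ba275c is not among them, so fast-forward is not possible.

No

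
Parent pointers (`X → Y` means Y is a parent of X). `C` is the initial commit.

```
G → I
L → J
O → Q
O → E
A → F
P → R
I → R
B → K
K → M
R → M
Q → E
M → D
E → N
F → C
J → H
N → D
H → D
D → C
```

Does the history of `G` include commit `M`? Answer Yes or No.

Yes

Ancestors of G (commits reachable by following parents): {C, D, G, I, M, R}.
M is in that set, so it is an ancestor of G.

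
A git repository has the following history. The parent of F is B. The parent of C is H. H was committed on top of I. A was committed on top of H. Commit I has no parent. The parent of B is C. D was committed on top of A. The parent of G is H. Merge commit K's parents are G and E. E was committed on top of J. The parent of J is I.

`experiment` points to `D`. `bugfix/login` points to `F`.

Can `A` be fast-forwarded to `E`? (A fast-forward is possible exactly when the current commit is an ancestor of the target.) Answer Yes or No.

A fast-forward from A to E is possible iff A is an ancestor of E.
Ancestors of E: {E, I, J}.
A is not among them, so fast-forward is not possible.

No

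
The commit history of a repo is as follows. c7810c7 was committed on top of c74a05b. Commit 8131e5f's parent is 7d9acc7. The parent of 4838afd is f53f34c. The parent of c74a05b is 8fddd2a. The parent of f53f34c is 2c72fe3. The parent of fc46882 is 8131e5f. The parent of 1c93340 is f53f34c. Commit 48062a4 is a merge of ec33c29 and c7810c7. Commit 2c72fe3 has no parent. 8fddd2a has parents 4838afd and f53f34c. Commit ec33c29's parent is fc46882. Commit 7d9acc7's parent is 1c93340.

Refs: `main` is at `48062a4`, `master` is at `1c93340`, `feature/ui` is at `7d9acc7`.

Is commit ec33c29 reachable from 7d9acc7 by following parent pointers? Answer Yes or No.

No

Ancestors of 7d9acc7: {1c93340, 2c72fe3, 7d9acc7, f53f34c}.
ec33c29 is not in that set, so it is not an ancestor of 7d9acc7.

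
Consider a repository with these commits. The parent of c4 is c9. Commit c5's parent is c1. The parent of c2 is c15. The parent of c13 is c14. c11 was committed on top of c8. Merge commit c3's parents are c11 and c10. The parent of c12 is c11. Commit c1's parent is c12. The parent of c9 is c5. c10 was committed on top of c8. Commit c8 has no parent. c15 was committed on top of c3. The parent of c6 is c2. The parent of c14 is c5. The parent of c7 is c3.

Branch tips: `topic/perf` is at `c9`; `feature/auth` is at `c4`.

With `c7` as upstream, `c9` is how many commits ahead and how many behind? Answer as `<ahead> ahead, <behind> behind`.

Reachable from c9: {c1, c11, c12, c5, c8, c9}.
Reachable from c7: {c10, c11, c3, c7, c8}.
Only in c9's history (ahead): {c1, c12, c5, c9} — 4.
Only in c7's history (behind): {c10, c3, c7} — 3.

4 ahead, 3 behind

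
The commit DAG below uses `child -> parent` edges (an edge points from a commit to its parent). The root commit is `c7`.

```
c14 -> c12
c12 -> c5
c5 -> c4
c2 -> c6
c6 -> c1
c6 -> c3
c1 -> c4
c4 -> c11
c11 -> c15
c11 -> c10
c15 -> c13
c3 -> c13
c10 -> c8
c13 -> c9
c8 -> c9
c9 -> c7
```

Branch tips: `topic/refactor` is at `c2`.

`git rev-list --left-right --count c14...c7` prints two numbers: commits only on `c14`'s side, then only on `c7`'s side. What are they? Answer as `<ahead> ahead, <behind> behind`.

10 ahead, 0 behind

Reachable from c14: {c10, c11, c12, c13, c14, c15, c4, c5, c7, c8, c9}.
Reachable from c7: {c7}.
Only in c14's history (ahead): {c10, c11, c12, c13, c14, c15, c4, c5, c8, c9} — 10.
Only in c7's history (behind): {} — 0.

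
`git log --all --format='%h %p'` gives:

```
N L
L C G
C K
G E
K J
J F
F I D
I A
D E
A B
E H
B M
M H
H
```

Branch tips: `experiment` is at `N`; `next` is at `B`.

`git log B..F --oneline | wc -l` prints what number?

Reachable from F: {A, B, D, E, F, H, I, M}.
Reachable from B: {B, H, M}.
In F's history but not B's: {A, D, E, F, I} — 5 commits.

5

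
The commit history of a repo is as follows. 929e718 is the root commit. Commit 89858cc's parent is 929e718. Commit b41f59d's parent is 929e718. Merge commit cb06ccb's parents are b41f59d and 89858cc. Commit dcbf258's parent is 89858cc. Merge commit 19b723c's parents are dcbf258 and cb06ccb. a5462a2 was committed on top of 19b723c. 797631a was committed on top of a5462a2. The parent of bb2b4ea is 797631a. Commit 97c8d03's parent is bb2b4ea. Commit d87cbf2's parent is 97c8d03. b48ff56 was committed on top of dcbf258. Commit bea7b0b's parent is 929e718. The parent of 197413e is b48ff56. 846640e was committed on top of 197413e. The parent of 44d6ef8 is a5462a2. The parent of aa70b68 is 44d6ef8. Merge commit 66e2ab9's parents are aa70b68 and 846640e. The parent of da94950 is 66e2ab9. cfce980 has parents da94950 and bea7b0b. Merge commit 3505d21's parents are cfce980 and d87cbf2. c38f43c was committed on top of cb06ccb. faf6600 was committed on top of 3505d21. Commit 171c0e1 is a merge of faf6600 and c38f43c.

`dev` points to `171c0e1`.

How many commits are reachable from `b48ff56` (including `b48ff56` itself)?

4

Walking parent pointers from b48ff56: reachable set = {89858cc, 929e718, b48ff56, dcbf258}.
That is 4 commits.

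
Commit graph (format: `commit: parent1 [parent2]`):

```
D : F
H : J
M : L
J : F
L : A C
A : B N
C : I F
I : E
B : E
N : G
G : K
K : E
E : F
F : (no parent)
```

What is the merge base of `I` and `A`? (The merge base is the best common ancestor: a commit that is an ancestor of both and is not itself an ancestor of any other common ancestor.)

Ancestors of I: {E, F, I}.
Ancestors of A: {A, B, E, F, G, K, N}.
Common ancestors: {E, F}.
Among these, E is not an ancestor of any other common ancestor — it is the merge base.

E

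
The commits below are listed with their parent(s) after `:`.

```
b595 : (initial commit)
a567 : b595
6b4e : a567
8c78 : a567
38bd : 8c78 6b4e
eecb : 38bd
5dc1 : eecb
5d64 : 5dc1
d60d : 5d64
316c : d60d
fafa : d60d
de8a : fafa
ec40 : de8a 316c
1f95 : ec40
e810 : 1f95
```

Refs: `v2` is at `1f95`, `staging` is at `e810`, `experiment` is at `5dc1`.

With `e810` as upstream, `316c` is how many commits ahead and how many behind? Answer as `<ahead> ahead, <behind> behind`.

0 ahead, 5 behind

Reachable from 316c: {316c, 38bd, 5d64, 5dc1, 6b4e, 8c78, a567, b595, d60d, eecb}.
Reachable from e810: {1f95, 316c, 38bd, 5d64, 5dc1, 6b4e, 8c78, a567, b595, d60d, de8a, e810, ec40, eecb, fafa}.
Only in 316c's history (ahead): {} — 0.
Only in e810's history (behind): {1f95, de8a, e810, ec40, fafa} — 5.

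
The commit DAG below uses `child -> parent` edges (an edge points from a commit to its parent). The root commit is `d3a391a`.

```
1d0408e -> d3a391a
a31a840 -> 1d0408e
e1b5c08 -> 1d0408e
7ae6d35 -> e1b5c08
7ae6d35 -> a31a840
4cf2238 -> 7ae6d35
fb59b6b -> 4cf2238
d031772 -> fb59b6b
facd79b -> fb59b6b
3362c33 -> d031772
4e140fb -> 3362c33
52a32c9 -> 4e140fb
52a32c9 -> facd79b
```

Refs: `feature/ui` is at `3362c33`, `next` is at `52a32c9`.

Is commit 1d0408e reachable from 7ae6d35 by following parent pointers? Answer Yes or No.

Yes

Ancestors of 7ae6d35 (commits reachable by following parents): {1d0408e, 7ae6d35, a31a840, d3a391a, e1b5c08}.
1d0408e is in that set, so it is an ancestor of 7ae6d35.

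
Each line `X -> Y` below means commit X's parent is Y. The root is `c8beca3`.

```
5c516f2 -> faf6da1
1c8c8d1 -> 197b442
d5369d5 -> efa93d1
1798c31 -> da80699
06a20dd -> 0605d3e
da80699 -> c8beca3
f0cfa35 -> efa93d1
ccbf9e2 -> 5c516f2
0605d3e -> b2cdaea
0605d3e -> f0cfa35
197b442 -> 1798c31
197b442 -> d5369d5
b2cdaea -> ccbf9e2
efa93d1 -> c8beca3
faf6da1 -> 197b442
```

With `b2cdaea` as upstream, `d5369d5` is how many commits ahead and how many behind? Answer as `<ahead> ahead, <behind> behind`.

0 ahead, 7 behind

Reachable from d5369d5: {c8beca3, d5369d5, efa93d1}.
Reachable from b2cdaea: {1798c31, 197b442, 5c516f2, b2cdaea, c8beca3, ccbf9e2, d5369d5, da80699, efa93d1, faf6da1}.
Only in d5369d5's history (ahead): {} — 0.
Only in b2cdaea's history (behind): {1798c31, 197b442, 5c516f2, b2cdaea, ccbf9e2, da80699, faf6da1} — 7.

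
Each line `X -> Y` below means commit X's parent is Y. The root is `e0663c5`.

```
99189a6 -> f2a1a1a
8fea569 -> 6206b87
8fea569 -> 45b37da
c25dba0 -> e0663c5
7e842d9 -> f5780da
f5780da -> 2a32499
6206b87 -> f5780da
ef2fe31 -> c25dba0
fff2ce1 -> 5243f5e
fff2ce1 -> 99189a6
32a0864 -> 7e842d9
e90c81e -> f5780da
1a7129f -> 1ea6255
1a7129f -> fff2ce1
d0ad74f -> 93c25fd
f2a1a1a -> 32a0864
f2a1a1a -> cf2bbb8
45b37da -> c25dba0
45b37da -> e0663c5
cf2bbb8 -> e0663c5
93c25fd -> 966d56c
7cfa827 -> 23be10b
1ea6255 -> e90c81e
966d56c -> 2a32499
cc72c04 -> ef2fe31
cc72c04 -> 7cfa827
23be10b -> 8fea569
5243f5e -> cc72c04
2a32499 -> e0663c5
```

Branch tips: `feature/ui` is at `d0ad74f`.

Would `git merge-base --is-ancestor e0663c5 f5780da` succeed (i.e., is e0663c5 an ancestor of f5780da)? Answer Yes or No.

Yes

Ancestors of f5780da (commits reachable by following parents): {2a32499, e0663c5, f5780da}.
e0663c5 is in that set, so it is an ancestor of f5780da.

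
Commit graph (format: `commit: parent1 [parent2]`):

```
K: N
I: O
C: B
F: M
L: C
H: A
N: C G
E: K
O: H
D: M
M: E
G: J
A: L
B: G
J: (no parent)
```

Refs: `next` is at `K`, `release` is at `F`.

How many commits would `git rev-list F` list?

9

Walking parent pointers from F: reachable set = {B, C, E, F, G, J, K, M, N}.
That is 9 commits.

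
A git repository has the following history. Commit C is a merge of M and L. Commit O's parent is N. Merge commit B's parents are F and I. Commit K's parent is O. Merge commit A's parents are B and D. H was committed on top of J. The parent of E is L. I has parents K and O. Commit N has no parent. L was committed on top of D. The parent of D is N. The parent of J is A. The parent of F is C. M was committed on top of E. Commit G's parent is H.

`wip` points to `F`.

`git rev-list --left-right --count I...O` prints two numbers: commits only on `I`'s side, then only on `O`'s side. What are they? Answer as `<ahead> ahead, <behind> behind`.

2 ahead, 0 behind

Reachable from I: {I, K, N, O}.
Reachable from O: {N, O}.
Only in I's history (ahead): {I, K} — 2.
Only in O's history (behind): {} — 0.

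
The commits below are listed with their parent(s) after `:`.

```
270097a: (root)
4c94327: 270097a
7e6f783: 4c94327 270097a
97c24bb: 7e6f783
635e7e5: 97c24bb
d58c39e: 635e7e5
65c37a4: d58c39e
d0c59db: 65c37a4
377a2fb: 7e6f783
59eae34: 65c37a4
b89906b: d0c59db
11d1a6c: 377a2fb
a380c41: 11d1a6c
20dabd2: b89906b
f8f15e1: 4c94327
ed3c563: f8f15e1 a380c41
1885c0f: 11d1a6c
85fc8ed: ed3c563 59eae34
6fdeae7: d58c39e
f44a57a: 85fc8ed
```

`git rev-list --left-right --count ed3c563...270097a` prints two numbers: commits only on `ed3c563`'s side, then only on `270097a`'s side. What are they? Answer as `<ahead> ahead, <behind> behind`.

7 ahead, 0 behind

Reachable from ed3c563: {11d1a6c, 270097a, 377a2fb, 4c94327, 7e6f783, a380c41, ed3c563, f8f15e1}.
Reachable from 270097a: {270097a}.
Only in ed3c563's history (ahead): {11d1a6c, 377a2fb, 4c94327, 7e6f783, a380c41, ed3c563, f8f15e1} — 7.
Only in 270097a's history (behind): {} — 0.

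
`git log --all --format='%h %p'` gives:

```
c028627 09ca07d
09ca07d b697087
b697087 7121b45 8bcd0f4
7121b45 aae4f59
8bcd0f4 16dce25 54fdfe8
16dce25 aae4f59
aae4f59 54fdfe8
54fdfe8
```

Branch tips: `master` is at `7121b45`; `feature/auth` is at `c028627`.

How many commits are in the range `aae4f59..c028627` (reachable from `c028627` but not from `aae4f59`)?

6

Reachable from c028627: {09ca07d, 16dce25, 54fdfe8, 7121b45, 8bcd0f4, aae4f59, b697087, c028627}.
Reachable from aae4f59: {54fdfe8, aae4f59}.
In c028627's history but not aae4f59's: {09ca07d, 16dce25, 7121b45, 8bcd0f4, b697087, c028627} — 6 commits.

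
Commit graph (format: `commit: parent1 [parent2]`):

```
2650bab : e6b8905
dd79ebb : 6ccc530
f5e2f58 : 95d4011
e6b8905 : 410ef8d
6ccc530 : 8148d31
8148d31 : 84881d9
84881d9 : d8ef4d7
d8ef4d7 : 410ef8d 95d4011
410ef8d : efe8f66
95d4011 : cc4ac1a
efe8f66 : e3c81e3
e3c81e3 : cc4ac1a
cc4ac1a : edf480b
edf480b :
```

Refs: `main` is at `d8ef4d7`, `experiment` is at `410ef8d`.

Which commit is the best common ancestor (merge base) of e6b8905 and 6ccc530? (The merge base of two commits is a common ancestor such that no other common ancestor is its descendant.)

Ancestors of e6b8905: {410ef8d, cc4ac1a, e3c81e3, e6b8905, edf480b, efe8f66}.
Ancestors of 6ccc530: {410ef8d, 6ccc530, 8148d31, 84881d9, 95d4011, cc4ac1a, d8ef4d7, e3c81e3, edf480b, efe8f66}.
Common ancestors: {410ef8d, cc4ac1a, e3c81e3, edf480b, efe8f66}.
Among these, 410ef8d is not an ancestor of any other common ancestor — it is the merge base.

410ef8d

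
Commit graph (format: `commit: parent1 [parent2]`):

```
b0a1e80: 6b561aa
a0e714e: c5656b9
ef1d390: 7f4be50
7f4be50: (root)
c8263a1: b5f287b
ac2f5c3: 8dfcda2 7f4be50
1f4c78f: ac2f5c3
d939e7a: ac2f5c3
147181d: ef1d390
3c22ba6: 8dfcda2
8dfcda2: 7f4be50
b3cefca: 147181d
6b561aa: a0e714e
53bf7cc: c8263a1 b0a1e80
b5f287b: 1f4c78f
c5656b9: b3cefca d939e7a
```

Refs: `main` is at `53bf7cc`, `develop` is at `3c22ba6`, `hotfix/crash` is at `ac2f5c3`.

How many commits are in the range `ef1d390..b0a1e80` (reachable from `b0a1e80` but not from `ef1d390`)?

9

Reachable from b0a1e80: {147181d, 6b561aa, 7f4be50, 8dfcda2, a0e714e, ac2f5c3, b0a1e80, b3cefca, c5656b9, d939e7a, ef1d390}.
Reachable from ef1d390: {7f4be50, ef1d390}.
In b0a1e80's history but not ef1d390's: {147181d, 6b561aa, 8dfcda2, a0e714e, ac2f5c3, b0a1e80, b3cefca, c5656b9, d939e7a} — 9 commits.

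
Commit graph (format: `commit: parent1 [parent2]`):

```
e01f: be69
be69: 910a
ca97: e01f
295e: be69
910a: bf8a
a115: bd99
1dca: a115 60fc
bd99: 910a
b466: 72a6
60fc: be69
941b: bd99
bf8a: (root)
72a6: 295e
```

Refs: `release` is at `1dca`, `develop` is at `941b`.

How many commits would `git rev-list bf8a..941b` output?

3

Reachable from 941b: {910a, 941b, bd99, bf8a}.
Reachable from bf8a: {bf8a}.
In 941b's history but not bf8a's: {910a, 941b, bd99} — 3 commits.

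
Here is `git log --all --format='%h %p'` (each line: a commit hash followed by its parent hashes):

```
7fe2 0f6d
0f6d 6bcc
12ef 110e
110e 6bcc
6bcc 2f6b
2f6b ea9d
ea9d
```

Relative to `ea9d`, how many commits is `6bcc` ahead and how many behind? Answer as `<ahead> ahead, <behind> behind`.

2 ahead, 0 behind

Reachable from 6bcc: {2f6b, 6bcc, ea9d}.
Reachable from ea9d: {ea9d}.
Only in 6bcc's history (ahead): {2f6b, 6bcc} — 2.
Only in ea9d's history (behind): {} — 0.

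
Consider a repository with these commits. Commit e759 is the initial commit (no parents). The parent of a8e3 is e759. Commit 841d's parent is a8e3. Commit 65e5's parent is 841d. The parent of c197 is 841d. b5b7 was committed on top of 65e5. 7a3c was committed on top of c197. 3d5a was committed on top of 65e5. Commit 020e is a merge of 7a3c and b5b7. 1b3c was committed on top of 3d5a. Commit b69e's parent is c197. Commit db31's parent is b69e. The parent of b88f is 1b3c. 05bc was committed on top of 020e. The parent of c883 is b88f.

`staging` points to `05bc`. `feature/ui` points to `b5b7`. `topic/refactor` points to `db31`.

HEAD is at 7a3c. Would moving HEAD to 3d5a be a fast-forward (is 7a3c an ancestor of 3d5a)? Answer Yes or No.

No

A fast-forward from 7a3c to 3d5a is possible iff 7a3c is an ancestor of 3d5a.
Ancestors of 3d5a: {3d5a, 65e5, 841d, a8e3, e759}.
7a3c is not among them, so fast-forward is not possible.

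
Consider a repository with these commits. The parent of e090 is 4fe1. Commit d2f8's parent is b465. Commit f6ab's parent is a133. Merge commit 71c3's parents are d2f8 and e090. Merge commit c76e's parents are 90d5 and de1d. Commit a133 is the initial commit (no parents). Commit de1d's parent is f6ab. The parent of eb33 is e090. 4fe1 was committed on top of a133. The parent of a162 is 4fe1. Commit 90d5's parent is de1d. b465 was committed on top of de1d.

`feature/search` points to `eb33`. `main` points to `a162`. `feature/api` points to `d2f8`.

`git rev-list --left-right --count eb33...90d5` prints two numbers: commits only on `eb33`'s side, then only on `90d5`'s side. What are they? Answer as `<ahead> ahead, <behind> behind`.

Reachable from eb33: {4fe1, a133, e090, eb33}.
Reachable from 90d5: {90d5, a133, de1d, f6ab}.
Only in eb33's history (ahead): {4fe1, e090, eb33} — 3.
Only in 90d5's history (behind): {90d5, de1d, f6ab} — 3.

3 ahead, 3 behind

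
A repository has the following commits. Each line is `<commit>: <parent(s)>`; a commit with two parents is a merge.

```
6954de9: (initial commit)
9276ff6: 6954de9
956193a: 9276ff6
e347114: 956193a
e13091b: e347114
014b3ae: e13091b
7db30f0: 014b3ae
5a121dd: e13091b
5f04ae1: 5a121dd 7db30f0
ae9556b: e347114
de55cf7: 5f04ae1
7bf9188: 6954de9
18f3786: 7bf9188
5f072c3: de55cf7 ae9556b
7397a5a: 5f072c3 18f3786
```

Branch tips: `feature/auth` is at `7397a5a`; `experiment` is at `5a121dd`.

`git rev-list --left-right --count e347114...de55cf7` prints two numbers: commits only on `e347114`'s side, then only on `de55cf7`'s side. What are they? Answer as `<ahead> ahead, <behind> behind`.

0 ahead, 6 behind

Reachable from e347114: {6954de9, 9276ff6, 956193a, e347114}.
Reachable from de55cf7: {014b3ae, 5a121dd, 5f04ae1, 6954de9, 7db30f0, 9276ff6, 956193a, de55cf7, e13091b, e347114}.
Only in e347114's history (ahead): {} — 0.
Only in de55cf7's history (behind): {014b3ae, 5a121dd, 5f04ae1, 7db30f0, de55cf7, e13091b} — 6.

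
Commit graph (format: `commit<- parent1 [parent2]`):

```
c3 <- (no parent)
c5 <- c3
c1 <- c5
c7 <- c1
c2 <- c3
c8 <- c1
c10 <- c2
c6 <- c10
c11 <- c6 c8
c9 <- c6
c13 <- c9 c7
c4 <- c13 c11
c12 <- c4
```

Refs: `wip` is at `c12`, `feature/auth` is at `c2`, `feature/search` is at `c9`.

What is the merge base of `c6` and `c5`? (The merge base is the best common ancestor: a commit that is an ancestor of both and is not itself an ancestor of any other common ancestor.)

c3

Ancestors of c6: {c10, c2, c3, c6}.
Ancestors of c5: {c3, c5}.
Common ancestors: {c3}.
The only common ancestor is c3, so it is the merge base.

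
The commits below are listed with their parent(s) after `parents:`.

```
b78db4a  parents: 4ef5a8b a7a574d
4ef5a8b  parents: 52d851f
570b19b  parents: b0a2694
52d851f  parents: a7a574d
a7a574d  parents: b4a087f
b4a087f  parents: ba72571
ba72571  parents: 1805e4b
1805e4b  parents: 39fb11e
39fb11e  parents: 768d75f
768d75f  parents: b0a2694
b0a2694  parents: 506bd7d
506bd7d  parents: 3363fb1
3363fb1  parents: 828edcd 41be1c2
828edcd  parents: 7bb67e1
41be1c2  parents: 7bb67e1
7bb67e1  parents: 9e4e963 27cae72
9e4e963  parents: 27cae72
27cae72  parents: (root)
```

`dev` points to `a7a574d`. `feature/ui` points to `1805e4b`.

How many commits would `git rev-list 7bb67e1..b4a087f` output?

10

Reachable from b4a087f: {1805e4b, 27cae72, 3363fb1, 39fb11e, 41be1c2, 506bd7d, 768d75f, 7bb67e1, 828edcd, 9e4e963, b0a2694, b4a087f, ba72571}.
Reachable from 7bb67e1: {27cae72, 7bb67e1, 9e4e963}.
In b4a087f's history but not 7bb67e1's: {1805e4b, 3363fb1, 39fb11e, 41be1c2, 506bd7d, 768d75f, 828edcd, b0a2694, b4a087f, ba72571} — 10 commits.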